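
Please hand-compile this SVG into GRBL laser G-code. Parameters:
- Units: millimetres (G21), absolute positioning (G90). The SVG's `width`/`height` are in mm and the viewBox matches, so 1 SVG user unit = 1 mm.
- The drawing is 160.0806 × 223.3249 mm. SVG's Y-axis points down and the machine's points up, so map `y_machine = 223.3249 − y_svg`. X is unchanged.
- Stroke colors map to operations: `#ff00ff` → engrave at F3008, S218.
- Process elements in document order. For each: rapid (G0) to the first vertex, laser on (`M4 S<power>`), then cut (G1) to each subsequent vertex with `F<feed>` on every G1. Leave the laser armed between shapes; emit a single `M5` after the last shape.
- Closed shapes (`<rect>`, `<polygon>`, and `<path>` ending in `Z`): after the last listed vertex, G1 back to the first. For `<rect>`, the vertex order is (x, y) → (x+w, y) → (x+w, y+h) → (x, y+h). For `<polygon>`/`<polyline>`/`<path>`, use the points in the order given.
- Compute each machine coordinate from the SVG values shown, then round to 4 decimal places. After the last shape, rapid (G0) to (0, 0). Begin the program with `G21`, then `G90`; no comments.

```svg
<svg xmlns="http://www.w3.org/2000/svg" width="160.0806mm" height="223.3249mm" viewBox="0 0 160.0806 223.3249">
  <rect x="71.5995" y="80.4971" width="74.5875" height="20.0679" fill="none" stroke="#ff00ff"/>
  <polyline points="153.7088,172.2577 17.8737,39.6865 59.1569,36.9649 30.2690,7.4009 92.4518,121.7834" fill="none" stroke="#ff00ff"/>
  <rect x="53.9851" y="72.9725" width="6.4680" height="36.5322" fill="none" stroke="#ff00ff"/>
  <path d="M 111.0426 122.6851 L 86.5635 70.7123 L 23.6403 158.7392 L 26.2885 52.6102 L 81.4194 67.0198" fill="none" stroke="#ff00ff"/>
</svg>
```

G21
G90
G0 X71.5995 Y142.8278
M4 S218
G1 X146.1870 Y142.8278 F3008
G1 X146.1870 Y122.7599 F3008
G1 X71.5995 Y122.7599 F3008
G1 X71.5995 Y142.8278 F3008
G0 X153.7088 Y51.0672
M4 S218
G1 X17.8737 Y183.6384 F3008
G1 X59.1569 Y186.3600 F3008
G1 X30.2690 Y215.9240 F3008
G1 X92.4518 Y101.5415 F3008
G0 X53.9851 Y150.3524
M4 S218
G1 X60.4531 Y150.3524 F3008
G1 X60.4531 Y113.8202 F3008
G1 X53.9851 Y113.8202 F3008
G1 X53.9851 Y150.3524 F3008
G0 X111.0426 Y100.6398
M4 S218
G1 X86.5635 Y152.6126 F3008
G1 X23.6403 Y64.5857 F3008
G1 X26.2885 Y170.7147 F3008
G1 X81.4194 Y156.3051 F3008
M5
G0 X0.0000 Y0.0000

viewBox `0 0 160.0806 223.3249` with mm width/height → 1 unit = 1 mm. Flip: y_m = 223.3249 − y_svg.

**Shape 1** — `<rect>` rectangle, stroke `#ff00ff` → engrave (S218, F3008). Machine vertices: (71.5995,142.8278) → (146.1870,142.8278) → (146.1870,122.7599) → (71.5995,122.7599) → (71.5995,142.8278). Closed: final G1 returns to the first vertex.

**Shape 2** — `<polyline>` open polyline, stroke `#ff00ff` → engrave (S218, F3008). Machine vertices: (153.7088,51.0672) → (17.8737,183.6384) → (59.1569,186.3600) → (30.2690,215.9240) → (92.4518,101.5415). Open path.

**Shape 3** — `<rect>` rectangle, stroke `#ff00ff` → engrave (S218, F3008). Machine vertices: (53.9851,150.3524) → (60.4531,150.3524) → (60.4531,113.8202) → (53.9851,113.8202) → (53.9851,150.3524). Closed: final G1 returns to the first vertex.

**Shape 4** — `<path>` open polyline, stroke `#ff00ff` → engrave (S218, F3008). Machine vertices: (111.0426,100.6398) → (86.5635,152.6126) → (23.6403,64.5857) → (26.2885,170.7147) → (81.4194,156.3051). Open path.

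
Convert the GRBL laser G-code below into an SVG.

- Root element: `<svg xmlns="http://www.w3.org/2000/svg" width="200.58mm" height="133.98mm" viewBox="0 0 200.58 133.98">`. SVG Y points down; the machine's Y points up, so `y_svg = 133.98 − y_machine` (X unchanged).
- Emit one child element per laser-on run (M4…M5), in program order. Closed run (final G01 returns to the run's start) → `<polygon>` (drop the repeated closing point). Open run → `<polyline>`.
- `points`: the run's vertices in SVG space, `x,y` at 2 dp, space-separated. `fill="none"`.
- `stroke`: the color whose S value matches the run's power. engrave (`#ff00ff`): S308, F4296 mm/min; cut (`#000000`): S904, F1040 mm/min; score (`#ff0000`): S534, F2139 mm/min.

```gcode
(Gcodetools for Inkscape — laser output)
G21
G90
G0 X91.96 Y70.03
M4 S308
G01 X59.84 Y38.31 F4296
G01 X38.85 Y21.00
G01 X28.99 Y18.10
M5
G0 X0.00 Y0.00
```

<svg xmlns="http://www.w3.org/2000/svg" width="200.58mm" height="133.98mm" viewBox="0 0 200.58 133.98">
  <polyline points="91.96,63.95 59.84,95.67 38.85,112.98 28.99,115.88" fill="none" stroke="#ff00ff"/>
</svg>

Machine Y-up, SVG Y-down with viewBox height 133.98, so y_svg = 133.98 − y_machine; X carries over. Every run uses S308, so all elements get stroke `#ff00ff` (engrave).

Run 1: The run is open, so emit a `<polyline>` with points (Y-flipped): 91.96,63.95 59.84,95.67 38.85,112.98 28.99,115.88.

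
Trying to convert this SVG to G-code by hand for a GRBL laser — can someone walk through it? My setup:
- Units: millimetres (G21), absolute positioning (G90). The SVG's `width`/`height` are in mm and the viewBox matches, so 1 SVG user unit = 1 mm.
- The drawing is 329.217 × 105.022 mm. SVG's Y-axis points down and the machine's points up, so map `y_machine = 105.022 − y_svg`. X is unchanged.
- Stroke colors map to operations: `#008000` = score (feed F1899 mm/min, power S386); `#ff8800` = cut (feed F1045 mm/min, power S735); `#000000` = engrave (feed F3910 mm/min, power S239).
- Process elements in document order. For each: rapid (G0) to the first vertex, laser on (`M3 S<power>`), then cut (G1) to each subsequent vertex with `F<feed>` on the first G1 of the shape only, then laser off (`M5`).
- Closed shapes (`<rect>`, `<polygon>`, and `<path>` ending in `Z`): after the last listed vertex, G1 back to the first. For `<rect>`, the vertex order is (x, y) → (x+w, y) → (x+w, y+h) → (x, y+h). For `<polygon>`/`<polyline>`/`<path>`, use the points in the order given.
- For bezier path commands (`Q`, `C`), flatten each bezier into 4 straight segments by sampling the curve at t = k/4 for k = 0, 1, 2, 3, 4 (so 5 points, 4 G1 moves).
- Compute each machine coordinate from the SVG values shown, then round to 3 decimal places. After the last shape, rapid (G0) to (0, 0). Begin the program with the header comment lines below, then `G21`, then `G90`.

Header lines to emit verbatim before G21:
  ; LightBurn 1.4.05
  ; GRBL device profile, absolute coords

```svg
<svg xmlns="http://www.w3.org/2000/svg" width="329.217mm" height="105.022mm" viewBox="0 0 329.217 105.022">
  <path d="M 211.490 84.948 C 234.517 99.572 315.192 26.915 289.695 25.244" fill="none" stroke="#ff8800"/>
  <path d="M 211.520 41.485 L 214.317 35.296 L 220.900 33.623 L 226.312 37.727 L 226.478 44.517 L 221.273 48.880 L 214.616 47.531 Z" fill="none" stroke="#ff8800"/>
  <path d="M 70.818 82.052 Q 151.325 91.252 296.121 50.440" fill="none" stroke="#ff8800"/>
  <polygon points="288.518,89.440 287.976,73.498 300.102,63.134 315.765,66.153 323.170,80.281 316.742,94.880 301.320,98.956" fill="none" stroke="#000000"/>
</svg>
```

; LightBurn 1.4.05
; GRBL device profile, absolute coords
G21
G90
G0 X211.490 Y20.074
M3 S735
G1 X237.010 Y22.998 F1045
G1 X268.789 Y43.815
G1 X291.470 Y67.688
G1 X289.695 Y79.778
M5
G0 X211.520 Y63.537
M3 S735
G1 X214.317 Y69.726 F1045
G1 X220.900 Y71.399
G1 X226.312 Y67.295
G1 X226.478 Y60.505
G1 X221.273 Y56.142
G1 X214.616 Y57.491
G1 X211.520 Y63.537
M5
G0 X70.818 Y22.970
M3 S735
G1 X115.090 Y21.496 F1045
G1 X167.397 Y26.273
G1 X227.741 Y37.302
G1 X296.121 Y54.582
M5
G0 X288.518 Y15.582
M3 S239
G1 X287.976 Y31.524 F3910
G1 X300.102 Y41.888
G1 X315.765 Y38.869
G1 X323.170 Y24.741
G1 X316.742 Y10.142
G1 X301.320 Y6.066
G1 X288.518 Y15.582
M5
G0 X0.000 Y0.000

viewBox `0 0 329.217 105.022` with mm width/height → 1 unit = 1 mm. Flip: y_m = 105.022 − y_svg.

**Shape 1** — `<path>` cubic bezier, stroke `#ff8800` → cut (S735, F1045). Control points (SVG): P0=(211.490,84.948), P1=(234.517,99.572), P2=(315.192,26.915), P3=(289.695,25.244); sampled at t=k/4. Machine vertices: (211.490,20.074) → (237.010,22.998) → (268.789,43.815) → (291.470,67.688) → (289.695,79.778). Open path.

**Shape 2** — `<path>` regular polygon, stroke `#ff8800` → cut (S735, F1045). Machine vertices: (211.520,63.537) → (214.317,69.726) → (220.900,71.399) → (226.312,67.295) → (226.478,60.505) → (221.273,56.142) → (214.616,57.491) → (211.520,63.537). Closed: final G1 returns to the first vertex.

**Shape 3** — `<path>` quadratic bezier, stroke `#ff8800` → cut (S735, F1045). Control points (SVG): P0=(70.818,82.052), P1=(151.325,91.252), P2=(296.121,50.440); sampled at t=k/4. Machine vertices: (70.818,22.970) → (115.090,21.496) → (167.397,26.273) → (227.741,37.302) → (296.121,54.582). Open path.

**Shape 4** — `<polygon>` regular polygon, stroke `#000000` → engrave (S239, F3910). Machine vertices: (288.518,15.582) → (287.976,31.524) → (300.102,41.888) → (315.765,38.869) → (323.170,24.741) → (316.742,10.142) → (301.320,6.066) → (288.518,15.582). Closed: final G1 returns to the first vertex.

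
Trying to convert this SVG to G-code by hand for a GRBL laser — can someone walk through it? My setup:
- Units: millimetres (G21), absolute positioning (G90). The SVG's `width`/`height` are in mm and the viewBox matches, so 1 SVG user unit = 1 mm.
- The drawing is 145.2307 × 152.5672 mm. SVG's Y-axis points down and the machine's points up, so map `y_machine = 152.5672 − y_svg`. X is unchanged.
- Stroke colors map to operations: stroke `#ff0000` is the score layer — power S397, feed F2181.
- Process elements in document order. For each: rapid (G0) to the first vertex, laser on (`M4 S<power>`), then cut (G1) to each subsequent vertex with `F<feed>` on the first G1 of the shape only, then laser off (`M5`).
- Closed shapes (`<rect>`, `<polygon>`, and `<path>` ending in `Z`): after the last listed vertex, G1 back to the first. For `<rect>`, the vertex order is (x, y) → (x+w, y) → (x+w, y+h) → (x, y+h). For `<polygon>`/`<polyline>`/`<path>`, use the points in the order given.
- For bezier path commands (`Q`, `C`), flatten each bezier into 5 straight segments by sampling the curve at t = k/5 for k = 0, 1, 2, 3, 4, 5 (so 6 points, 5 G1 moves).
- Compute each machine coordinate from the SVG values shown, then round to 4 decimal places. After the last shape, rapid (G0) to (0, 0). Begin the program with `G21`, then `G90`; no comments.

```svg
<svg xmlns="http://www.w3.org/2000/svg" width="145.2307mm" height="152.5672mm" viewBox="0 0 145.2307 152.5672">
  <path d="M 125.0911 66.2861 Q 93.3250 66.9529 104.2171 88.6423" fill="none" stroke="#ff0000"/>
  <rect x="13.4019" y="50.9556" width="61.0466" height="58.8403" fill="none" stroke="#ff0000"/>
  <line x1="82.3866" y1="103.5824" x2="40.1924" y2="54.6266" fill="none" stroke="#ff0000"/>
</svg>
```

Since the viewBox matches the mm dimensions, user units are millimetres directly. The only transform is the Y-flip y_m = 152.5672 − y_svg.

Shape 1 is a quadratic bezier drawn with `<path>`. Its stroke #ff0000 means score at S397, F2181. After flipping Y the toolpath is (125.0911,86.2811) → (114.0910,85.1735) → (106.5035,82.3840) → (102.3287,77.9128) → (101.5666,71.7598) → (104.2171,63.9249).

Shape 2 is a rectangle drawn with `<rect>`. Its stroke #ff0000 means score at S397, F2181. After flipping Y the toolpath is (13.4019,101.6116) → (74.4485,101.6116) → (74.4485,42.7713) → (13.4019,42.7713) → (13.4019,101.6116), returning to the start.

Shape 3 is a line segment drawn with `<line>`. Its stroke #ff0000 means score at S397, F2181. After flipping Y the toolpath is (82.3866,48.9848) → (40.1924,97.9406).

G21
G90
G0 X125.0911 Y86.2811
M4 S397
G1 X114.0910 Y85.1735 F2181
G1 X106.5035 Y82.3840
G1 X102.3287 Y77.9128
G1 X101.5666 Y71.7598
G1 X104.2171 Y63.9249
M5
G0 X13.4019 Y101.6116
M4 S397
G1 X74.4485 Y101.6116 F2181
G1 X74.4485 Y42.7713
G1 X13.4019 Y42.7713
G1 X13.4019 Y101.6116
M5
G0 X82.3866 Y48.9848
M4 S397
G1 X40.1924 Y97.9406 F2181
M5
G0 X0.0000 Y0.0000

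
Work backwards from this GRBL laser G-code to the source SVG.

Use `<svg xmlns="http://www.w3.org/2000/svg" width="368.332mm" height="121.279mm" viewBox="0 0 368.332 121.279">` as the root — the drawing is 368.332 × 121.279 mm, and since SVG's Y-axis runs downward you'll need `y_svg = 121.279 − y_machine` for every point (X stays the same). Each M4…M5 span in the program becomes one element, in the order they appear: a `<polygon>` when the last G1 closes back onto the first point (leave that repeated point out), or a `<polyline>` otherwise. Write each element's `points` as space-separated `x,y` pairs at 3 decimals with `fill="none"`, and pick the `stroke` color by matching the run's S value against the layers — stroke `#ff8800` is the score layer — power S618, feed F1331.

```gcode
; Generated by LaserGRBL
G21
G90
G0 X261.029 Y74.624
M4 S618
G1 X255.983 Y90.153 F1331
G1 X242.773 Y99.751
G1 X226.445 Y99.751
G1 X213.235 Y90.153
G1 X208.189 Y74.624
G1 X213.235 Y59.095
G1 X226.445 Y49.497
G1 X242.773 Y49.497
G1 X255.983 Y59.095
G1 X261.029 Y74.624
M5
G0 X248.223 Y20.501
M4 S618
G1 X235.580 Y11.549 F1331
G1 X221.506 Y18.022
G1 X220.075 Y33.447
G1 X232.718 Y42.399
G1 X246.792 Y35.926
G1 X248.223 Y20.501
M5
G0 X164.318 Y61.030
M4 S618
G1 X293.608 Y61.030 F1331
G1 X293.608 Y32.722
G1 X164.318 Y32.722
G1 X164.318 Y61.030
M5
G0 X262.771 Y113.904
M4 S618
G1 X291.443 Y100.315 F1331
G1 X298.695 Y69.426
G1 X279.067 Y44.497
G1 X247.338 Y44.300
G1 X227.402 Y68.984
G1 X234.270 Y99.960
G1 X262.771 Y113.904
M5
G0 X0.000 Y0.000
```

Each laser-on run becomes one SVG element. Flip Y back into SVG space with y_svg = 121.279 − y_machine. Every run uses S618, so all elements get stroke `#ff8800` (score).

Run 1: The run returns to its start, so emit a `<polygon>` with points (Y-flipped): 261.029,46.655 255.983,31.126 242.773,21.528 226.445,21.528 213.235,31.126 208.189,46.655 213.235,62.184 226.445,71.782 242.773,71.782 255.983,62.184.

Run 2: The run returns to its start, so emit a `<polygon>` with points (Y-flipped): 248.223,100.778 235.580,109.730 221.506,103.257 220.075,87.832 232.718,78.880 246.792,85.353.

Run 3: The run returns to its start, so emit a `<polygon>` with points (Y-flipped): 164.318,60.249 293.608,60.249 293.608,88.557 164.318,88.557.

Run 4: The run returns to its start, so emit a `<polygon>` with points (Y-flipped): 262.771,7.375 291.443,20.964 298.695,51.853 279.067,76.782 247.338,76.979 227.402,52.295 234.270,21.319.

<svg xmlns="http://www.w3.org/2000/svg" width="368.332mm" height="121.279mm" viewBox="0 0 368.332 121.279">
  <polygon points="261.029,46.655 255.983,31.126 242.773,21.528 226.445,21.528 213.235,31.126 208.189,46.655 213.235,62.184 226.445,71.782 242.773,71.782 255.983,62.184" fill="none" stroke="#ff8800"/>
  <polygon points="248.223,100.778 235.580,109.730 221.506,103.257 220.075,87.832 232.718,78.880 246.792,85.353" fill="none" stroke="#ff8800"/>
  <polygon points="164.318,60.249 293.608,60.249 293.608,88.557 164.318,88.557" fill="none" stroke="#ff8800"/>
  <polygon points="262.771,7.375 291.443,20.964 298.695,51.853 279.067,76.782 247.338,76.979 227.402,52.295 234.270,21.319" fill="none" stroke="#ff8800"/>
</svg>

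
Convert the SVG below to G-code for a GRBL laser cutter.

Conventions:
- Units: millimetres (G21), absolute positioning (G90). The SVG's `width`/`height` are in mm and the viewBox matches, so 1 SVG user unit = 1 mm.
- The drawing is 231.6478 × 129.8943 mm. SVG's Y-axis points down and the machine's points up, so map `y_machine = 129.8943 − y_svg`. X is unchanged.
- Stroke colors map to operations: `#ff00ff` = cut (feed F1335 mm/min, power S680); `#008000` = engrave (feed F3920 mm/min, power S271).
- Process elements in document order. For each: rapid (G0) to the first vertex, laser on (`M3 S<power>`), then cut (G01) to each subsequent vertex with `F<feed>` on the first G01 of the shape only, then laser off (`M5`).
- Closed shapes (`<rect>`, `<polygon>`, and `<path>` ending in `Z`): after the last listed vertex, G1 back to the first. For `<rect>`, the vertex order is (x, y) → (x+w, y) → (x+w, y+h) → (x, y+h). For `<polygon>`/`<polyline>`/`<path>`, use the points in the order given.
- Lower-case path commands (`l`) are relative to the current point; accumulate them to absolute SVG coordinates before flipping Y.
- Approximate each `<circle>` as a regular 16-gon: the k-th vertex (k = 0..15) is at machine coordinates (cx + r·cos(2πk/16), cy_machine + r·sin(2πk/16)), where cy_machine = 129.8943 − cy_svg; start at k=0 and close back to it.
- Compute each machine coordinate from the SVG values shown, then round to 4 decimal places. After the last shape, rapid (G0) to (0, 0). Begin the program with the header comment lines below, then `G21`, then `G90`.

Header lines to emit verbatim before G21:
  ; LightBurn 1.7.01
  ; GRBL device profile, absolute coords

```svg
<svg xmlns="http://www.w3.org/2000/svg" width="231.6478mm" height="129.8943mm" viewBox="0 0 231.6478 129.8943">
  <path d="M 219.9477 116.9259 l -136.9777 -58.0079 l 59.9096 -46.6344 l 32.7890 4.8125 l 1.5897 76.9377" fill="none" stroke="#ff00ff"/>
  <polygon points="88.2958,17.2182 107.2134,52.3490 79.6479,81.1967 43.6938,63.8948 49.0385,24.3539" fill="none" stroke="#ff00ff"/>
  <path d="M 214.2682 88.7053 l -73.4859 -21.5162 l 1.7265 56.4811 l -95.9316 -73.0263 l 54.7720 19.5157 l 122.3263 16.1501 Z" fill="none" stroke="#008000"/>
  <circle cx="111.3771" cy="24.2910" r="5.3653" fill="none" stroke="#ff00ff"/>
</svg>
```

1 u = 1 mm; y_m = 129.8943 − y.

[1] `<path>` open polyline, #ff00ff→cut S680 F1335: (219.9477,12.9684) → (82.9700,70.9763) → (142.8796,117.6107) → (175.6686,112.7982) → (177.2583,35.8605)

[2] `<polygon>` regular polygon, #ff00ff→cut S680 F1335: (88.2958,112.6761) → (107.2134,77.5453) → (79.6479,48.6976) → (43.6938,65.9995) → (49.0385,105.5404) → (88.2958,112.6761) (closed)

[3] `<path>` closed polygon, #008000→engrave S271 F3920: (214.2682,41.1890) → (140.7823,62.7052) → (142.5088,6.2241) → (46.5772,79.2504) → (101.3492,59.7347) → (223.6755,43.5846) → (214.2682,41.1890) (closed)

[4] `<circle>` circle, #ff00ff→cut S680 F1335: (116.7424,105.6033) → (116.3340,107.6565) → (115.1709,109.3971) → (113.4303,110.5602) → (111.3771,110.9686) → (109.3239,110.5602) → (107.5833,109.3971) → (106.4202,107.6565) → (106.0118,105.6033) → (106.4202,103.5501) → (107.5833,101.8095) → (109.3239,100.6464) → (111.3771,100.2380) → (113.4303,100.6464) → (115.1709,101.8095) → (116.3340,103.5501) → (116.7424,105.6033) (closed)

; LightBurn 1.7.01
; GRBL device profile, absolute coords
G21
G90
G0 X219.9477 Y12.9684
M3 S680
G01 X82.9700 Y70.9763 F1335
G01 X142.8796 Y117.6107
G01 X175.6686 Y112.7982
G01 X177.2583 Y35.8605
M5
G0 X88.2958 Y112.6761
M3 S680
G01 X107.2134 Y77.5453 F1335
G01 X79.6479 Y48.6976
G01 X43.6938 Y65.9995
G01 X49.0385 Y105.5404
G01 X88.2958 Y112.6761
M5
G0 X214.2682 Y41.1890
M3 S271
G01 X140.7823 Y62.7052 F3920
G01 X142.5088 Y6.2241
G01 X46.5772 Y79.2504
G01 X101.3492 Y59.7347
G01 X223.6755 Y43.5846
G01 X214.2682 Y41.1890
M5
G0 X116.7424 Y105.6033
M3 S680
G01 X116.3340 Y107.6565 F1335
G01 X115.1709 Y109.3971
G01 X113.4303 Y110.5602
G01 X111.3771 Y110.9686
G01 X109.3239 Y110.5602
G01 X107.5833 Y109.3971
G01 X106.4202 Y107.6565
G01 X106.0118 Y105.6033
G01 X106.4202 Y103.5501
G01 X107.5833 Y101.8095
G01 X109.3239 Y100.6464
G01 X111.3771 Y100.2380
G01 X113.4303 Y100.6464
G01 X115.1709 Y101.8095
G01 X116.3340 Y103.5501
G01 X116.7424 Y105.6033
M5
G0 X0.0000 Y0.0000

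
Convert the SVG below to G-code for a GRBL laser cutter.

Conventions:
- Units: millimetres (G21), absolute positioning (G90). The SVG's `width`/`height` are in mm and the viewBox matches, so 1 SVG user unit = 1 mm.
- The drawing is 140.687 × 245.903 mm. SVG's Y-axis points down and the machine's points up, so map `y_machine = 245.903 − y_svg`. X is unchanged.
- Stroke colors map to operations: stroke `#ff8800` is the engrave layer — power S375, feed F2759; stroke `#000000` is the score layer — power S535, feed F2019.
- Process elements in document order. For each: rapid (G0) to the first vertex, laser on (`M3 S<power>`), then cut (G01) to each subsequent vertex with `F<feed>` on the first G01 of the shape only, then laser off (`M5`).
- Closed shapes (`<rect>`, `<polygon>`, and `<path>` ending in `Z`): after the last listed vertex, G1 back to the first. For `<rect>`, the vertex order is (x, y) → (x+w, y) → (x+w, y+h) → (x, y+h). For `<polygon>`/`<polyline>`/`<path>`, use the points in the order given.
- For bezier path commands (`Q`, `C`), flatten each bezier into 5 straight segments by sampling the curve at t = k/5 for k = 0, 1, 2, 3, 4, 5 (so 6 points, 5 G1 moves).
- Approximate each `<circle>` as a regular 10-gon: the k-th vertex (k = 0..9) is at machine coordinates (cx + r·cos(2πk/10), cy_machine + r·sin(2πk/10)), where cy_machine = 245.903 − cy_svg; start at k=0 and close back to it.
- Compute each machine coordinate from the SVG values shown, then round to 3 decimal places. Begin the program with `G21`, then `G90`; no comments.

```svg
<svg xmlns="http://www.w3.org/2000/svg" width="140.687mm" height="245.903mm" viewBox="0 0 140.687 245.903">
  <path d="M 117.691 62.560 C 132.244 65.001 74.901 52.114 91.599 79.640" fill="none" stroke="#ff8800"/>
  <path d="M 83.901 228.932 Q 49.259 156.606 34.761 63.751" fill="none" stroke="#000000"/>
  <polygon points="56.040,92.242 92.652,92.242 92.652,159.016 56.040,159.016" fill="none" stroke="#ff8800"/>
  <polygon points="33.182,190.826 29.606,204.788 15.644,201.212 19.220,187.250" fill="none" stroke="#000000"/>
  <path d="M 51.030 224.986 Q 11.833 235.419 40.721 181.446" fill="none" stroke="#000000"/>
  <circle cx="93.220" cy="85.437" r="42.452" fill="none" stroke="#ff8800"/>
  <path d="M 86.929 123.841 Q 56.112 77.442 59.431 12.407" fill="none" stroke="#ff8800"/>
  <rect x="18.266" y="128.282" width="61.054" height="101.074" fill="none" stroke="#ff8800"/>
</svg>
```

G21
G90
G0 X117.691 Y183.343
M3 S375
G01 X118.963 Y183.272 F2759
G01 X109.984 Y184.204
G01 X97.761 Y183.463
G01 X89.298 Y178.375
G01 X91.599 Y166.263
M5
G0 X83.901 Y16.971
M3 S535
G01 X70.850 Y46.723 F2019
G01 X59.410 Y78.116
G01 X49.582 Y111.153
G01 X41.366 Y145.831
G01 X34.761 Y182.152
M5
G0 X56.040 Y153.661
M3 S375
G01 X92.652 Y153.661 F2759
G01 X92.652 Y86.887
G01 X56.040 Y86.887
G01 X56.040 Y153.661
M5
G0 X33.182 Y55.077
M3 S535
G01 X29.606 Y41.115 F2019
G01 X15.644 Y44.691
G01 X19.220 Y58.653
G01 X33.182 Y55.077
M5
G0 X51.030 Y20.917
M3 S535
G01 X38.075 Y19.320 F2019
G01 X30.566 Y22.876
G01 X28.504 Y31.584
G01 X31.889 Y45.444
G01 X40.721 Y64.457
M5
G0 X135.672 Y160.466
M3 S375
G01 X127.564 Y185.419 F2759
G01 X106.338 Y200.840
G01 X80.102 Y200.840
G01 X58.876 Y185.419
G01 X50.768 Y160.466
G01 X58.876 Y135.513
G01 X80.102 Y120.092
G01 X106.338 Y120.092
G01 X127.564 Y135.513
G01 X135.672 Y160.466
M5
G0 X86.929 Y122.062
M3 S375
G01 X75.968 Y141.367 F2759
G01 X67.737 Y162.163
G01 X62.238 Y184.450
G01 X59.469 Y208.227
G01 X59.431 Y233.496
M5
G0 X18.266 Y117.621
M3 S375
G01 X79.320 Y117.621 F2759
G01 X79.320 Y16.547
G01 X18.266 Y16.547
G01 X18.266 Y117.621
M5

Since the viewBox matches the mm dimensions, user units are millimetres directly. The only transform is the Y-flip y_m = 245.903 − y_svg.

Shape 1 is a cubic bezier drawn with `<path>`. Its stroke #ff8800 means engrave at S375, F2759. After flipping Y the toolpath is (117.691,183.343) → (118.963,183.272) → (109.984,184.204) → (97.761,183.463) → (89.298,178.375) → (91.599,166.263).

Shape 2 is a quadratic bezier drawn with `<path>`. Its stroke #000000 means score at S535, F2019. After flipping Y the toolpath is (83.901,16.971) → (70.850,46.723) → (59.410,78.116) → (49.582,111.153) → (41.366,145.831) → (34.761,182.152).

Shape 3 is a rectangle drawn with `<polygon>`. Its stroke #ff8800 means engrave at S375, F2759. After flipping Y the toolpath is (56.040,153.661) → (92.652,153.661) → (92.652,86.887) → (56.040,86.887) → (56.040,153.661), returning to the start.

Shape 4 is a regular polygon drawn with `<polygon>`. Its stroke #000000 means score at S535, F2019. After flipping Y the toolpath is (33.182,55.077) → (29.606,41.115) → (15.644,44.691) → (19.220,58.653) → (33.182,55.077), returning to the start.

Shape 5 is a quadratic bezier drawn with `<path>`. Its stroke #000000 means score at S535, F2019. After flipping Y the toolpath is (51.030,20.917) → (38.075,19.320) → (30.566,22.876) → (28.504,31.584) → (31.889,45.444) → (40.721,64.457).

Shape 6 is a circle drawn with `<circle>`. Its stroke #ff8800 means engrave at S375, F2759. After flipping Y the toolpath is (135.672,160.466) → (127.564,185.419) → (106.338,200.840) → (80.102,200.840) → (58.876,185.419) → (50.768,160.466) → (58.876,135.513) → (80.102,120.092) → (106.338,120.092) → (127.564,135.513) → (135.672,160.466), returning to the start.

Shape 7 is a quadratic bezier drawn with `<path>`. Its stroke #ff8800 means engrave at S375, F2759. After flipping Y the toolpath is (86.929,122.062) → (75.968,141.367) → (67.737,162.163) → (62.238,184.450) → (59.469,208.227) → (59.431,233.496).

Shape 8 is a rectangle drawn with `<rect>`. Its stroke #ff8800 means engrave at S375, F2759. After flipping Y the toolpath is (18.266,117.621) → (79.320,117.621) → (79.320,16.547) → (18.266,16.547) → (18.266,117.621), returning to the start.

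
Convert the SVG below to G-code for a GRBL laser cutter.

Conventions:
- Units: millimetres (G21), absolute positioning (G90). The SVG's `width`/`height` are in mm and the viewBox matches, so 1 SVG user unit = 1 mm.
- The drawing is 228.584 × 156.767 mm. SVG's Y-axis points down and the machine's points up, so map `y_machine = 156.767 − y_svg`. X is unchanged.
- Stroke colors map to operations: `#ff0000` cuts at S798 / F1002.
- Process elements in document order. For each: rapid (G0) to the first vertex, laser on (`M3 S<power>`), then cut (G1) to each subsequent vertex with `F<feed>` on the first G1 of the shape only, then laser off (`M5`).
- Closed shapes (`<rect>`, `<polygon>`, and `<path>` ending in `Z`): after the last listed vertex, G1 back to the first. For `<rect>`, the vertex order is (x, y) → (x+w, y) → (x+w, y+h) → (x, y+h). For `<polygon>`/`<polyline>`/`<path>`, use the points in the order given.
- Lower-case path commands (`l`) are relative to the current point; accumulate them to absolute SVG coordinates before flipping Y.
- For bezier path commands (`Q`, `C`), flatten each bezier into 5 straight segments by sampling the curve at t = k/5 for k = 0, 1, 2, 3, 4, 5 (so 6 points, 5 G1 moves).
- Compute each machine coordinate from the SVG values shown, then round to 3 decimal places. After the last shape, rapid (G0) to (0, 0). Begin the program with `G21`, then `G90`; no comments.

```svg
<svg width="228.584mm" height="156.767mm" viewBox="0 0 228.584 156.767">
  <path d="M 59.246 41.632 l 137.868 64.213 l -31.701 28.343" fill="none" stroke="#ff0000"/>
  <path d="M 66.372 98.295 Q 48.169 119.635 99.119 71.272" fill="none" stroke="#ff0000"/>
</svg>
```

G21
G90
G0 X59.246 Y115.135
M3 S798
G1 X197.114 Y50.922 F1002
G1 X165.413 Y22.579
M5
G0 X66.372 Y58.472
M3 S798
G1 X61.857 Y52.724 F1002
G1 X62.874 Y52.552
G1 X69.423 Y57.957
G1 X81.505 Y68.938
G1 X99.119 Y85.495
M5
G0 X0.000 Y0.000

Since the viewBox matches the mm dimensions, user units are millimetres directly. The only transform is the Y-flip y_m = 156.767 − y_svg.

Shape 1 is a open polyline drawn with `<path>`. Its stroke #ff0000 means cut at S798, F1002. After flipping Y the toolpath is (59.246,115.135) → (197.114,50.922) → (165.413,22.579).

Shape 2 is a quadratic bezier drawn with `<path>`. Its stroke #ff0000 means cut at S798, F1002. After flipping Y the toolpath is (66.372,58.472) → (61.857,52.724) → (62.874,52.552) → (69.423,57.957) → (81.505,68.938) → (99.119,85.495).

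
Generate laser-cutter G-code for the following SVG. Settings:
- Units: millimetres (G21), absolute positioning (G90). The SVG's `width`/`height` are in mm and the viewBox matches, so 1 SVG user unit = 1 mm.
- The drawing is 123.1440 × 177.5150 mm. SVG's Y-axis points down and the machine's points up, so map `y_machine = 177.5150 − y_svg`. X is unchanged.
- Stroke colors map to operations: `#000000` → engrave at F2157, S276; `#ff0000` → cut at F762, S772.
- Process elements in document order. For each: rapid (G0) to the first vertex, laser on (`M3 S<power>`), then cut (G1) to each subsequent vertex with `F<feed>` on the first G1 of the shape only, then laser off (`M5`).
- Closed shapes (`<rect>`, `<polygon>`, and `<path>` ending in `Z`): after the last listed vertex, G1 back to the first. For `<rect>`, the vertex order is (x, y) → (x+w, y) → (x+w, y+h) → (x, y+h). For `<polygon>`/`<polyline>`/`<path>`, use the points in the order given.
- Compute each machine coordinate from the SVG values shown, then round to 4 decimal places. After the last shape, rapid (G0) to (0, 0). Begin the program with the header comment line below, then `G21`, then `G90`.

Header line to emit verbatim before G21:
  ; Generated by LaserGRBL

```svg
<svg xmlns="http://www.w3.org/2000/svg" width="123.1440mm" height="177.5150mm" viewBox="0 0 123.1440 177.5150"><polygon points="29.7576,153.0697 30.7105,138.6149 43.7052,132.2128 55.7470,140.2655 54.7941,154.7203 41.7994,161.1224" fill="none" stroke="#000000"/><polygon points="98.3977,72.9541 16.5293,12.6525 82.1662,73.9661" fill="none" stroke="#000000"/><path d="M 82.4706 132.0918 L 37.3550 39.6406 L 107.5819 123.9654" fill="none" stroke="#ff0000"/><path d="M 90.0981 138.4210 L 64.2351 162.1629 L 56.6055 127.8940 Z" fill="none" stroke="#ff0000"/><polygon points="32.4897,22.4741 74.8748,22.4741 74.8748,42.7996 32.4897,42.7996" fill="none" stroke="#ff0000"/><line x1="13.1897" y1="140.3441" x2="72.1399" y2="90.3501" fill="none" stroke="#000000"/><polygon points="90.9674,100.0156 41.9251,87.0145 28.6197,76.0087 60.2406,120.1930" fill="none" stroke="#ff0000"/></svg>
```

; Generated by LaserGRBL
G21
G90
G0 X29.7576 Y24.4453
M3 S276
G1 X30.7105 Y38.9001 F2157
G1 X43.7052 Y45.3022
G1 X55.7470 Y37.2495
G1 X54.7941 Y22.7947
G1 X41.7994 Y16.3926
G1 X29.7576 Y24.4453
M5
G0 X98.3977 Y104.5609
M3 S276
G1 X16.5293 Y164.8625 F2157
G1 X82.1662 Y103.5489
G1 X98.3977 Y104.5609
M5
G0 X82.4706 Y45.4232
M3 S772
G1 X37.3550 Y137.8744 F762
G1 X107.5819 Y53.5496
M5
G0 X90.0981 Y39.0940
M3 S772
G1 X64.2351 Y15.3521 F762
G1 X56.6055 Y49.6210
G1 X90.0981 Y39.0940
M5
G0 X32.4897 Y155.0409
M3 S772
G1 X74.8748 Y155.0409 F762
G1 X74.8748 Y134.7154
G1 X32.4897 Y134.7154
G1 X32.4897 Y155.0409
M5
G0 X13.1897 Y37.1709
M3 S276
G1 X72.1399 Y87.1649 F2157
M5
G0 X90.9674 Y77.4994
M3 S772
G1 X41.9251 Y90.5005 F762
G1 X28.6197 Y101.5063
G1 X60.2406 Y57.3220
G1 X90.9674 Y77.4994
M5
G0 X0.0000 Y0.0000

Since the viewBox matches the mm dimensions, user units are millimetres directly. The only transform is the Y-flip y_m = 177.5150 − y_svg.

Shape 1 is a regular polygon drawn with `<polygon>`. Its stroke #000000 means engrave at S276, F2157. After flipping Y the toolpath is (29.7576,24.4453) → (30.7105,38.9001) → (43.7052,45.3022) → (55.7470,37.2495) → (54.7941,22.7947) → (41.7994,16.3926) → (29.7576,24.4453), returning to the start.

Shape 2 is a closed polygon drawn with `<polygon>`. Its stroke #000000 means engrave at S276, F2157. After flipping Y the toolpath is (98.3977,104.5609) → (16.5293,164.8625) → (82.1662,103.5489) → (98.3977,104.5609), returning to the start.

Shape 3 is a open polyline drawn with `<path>`. Its stroke #ff0000 means cut at S772, F762. After flipping Y the toolpath is (82.4706,45.4232) → (37.3550,137.8744) → (107.5819,53.5496).

Shape 4 is a regular polygon drawn with `<path>`. Its stroke #ff0000 means cut at S772, F762. After flipping Y the toolpath is (90.0981,39.0940) → (64.2351,15.3521) → (56.6055,49.6210) → (90.0981,39.0940), returning to the start.

Shape 5 is a rectangle drawn with `<polygon>`. Its stroke #ff0000 means cut at S772, F762. After flipping Y the toolpath is (32.4897,155.0409) → (74.8748,155.0409) → (74.8748,134.7154) → (32.4897,134.7154) → (32.4897,155.0409), returning to the start.

Shape 6 is a line segment drawn with `<line>`. Its stroke #000000 means engrave at S276, F2157. After flipping Y the toolpath is (13.1897,37.1709) → (72.1399,87.1649).

Shape 7 is a closed polygon drawn with `<polygon>`. Its stroke #ff0000 means cut at S772, F762. After flipping Y the toolpath is (90.9674,77.4994) → (41.9251,90.5005) → (28.6197,101.5063) → (60.2406,57.3220) → (90.9674,77.4994), returning to the start.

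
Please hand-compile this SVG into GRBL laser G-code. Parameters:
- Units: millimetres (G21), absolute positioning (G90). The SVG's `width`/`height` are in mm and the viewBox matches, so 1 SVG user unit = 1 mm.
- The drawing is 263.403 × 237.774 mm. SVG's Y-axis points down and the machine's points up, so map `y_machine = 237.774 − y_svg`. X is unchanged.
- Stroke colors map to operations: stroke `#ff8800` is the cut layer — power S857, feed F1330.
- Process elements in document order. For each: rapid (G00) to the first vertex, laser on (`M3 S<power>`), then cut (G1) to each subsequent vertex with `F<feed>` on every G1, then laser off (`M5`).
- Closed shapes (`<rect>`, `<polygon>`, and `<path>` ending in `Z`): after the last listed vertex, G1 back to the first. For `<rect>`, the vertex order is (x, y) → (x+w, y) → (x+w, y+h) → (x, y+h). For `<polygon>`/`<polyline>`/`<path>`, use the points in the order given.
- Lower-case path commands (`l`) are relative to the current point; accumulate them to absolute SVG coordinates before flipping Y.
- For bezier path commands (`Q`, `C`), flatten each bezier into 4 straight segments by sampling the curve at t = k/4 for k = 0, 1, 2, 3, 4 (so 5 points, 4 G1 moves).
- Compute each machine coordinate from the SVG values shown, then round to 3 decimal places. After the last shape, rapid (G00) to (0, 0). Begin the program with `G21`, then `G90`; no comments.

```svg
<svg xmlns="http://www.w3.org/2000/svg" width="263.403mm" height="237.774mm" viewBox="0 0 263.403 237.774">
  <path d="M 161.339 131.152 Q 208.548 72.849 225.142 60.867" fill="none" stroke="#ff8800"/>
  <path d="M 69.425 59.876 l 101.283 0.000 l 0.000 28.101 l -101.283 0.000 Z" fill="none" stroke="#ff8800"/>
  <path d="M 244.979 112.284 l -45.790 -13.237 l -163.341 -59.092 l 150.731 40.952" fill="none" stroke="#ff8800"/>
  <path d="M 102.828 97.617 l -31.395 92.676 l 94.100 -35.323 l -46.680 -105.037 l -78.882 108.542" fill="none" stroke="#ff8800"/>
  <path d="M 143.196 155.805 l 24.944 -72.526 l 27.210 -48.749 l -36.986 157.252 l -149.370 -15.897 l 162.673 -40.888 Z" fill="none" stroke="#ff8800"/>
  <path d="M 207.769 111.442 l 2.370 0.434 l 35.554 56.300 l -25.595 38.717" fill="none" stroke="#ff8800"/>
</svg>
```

G21
G90
G00 X161.339 Y106.622
M3 S857
G1 X183.030 Y132.878 F1330
G1 X200.894 Y153.345 F1330
G1 X214.932 Y168.021 F1330
G1 X225.142 Y176.907 F1330
M5
G00 X69.425 Y177.898
M3 S857
G1 X170.708 Y177.898 F1330
G1 X170.708 Y149.797 F1330
G1 X69.425 Y149.797 F1330
G1 X69.425 Y177.898 F1330
M5
G00 X244.979 Y125.490
M3 S857
G1 X199.189 Y138.727 F1330
G1 X35.848 Y197.819 F1330
G1 X186.579 Y156.867 F1330
M5
G00 X102.828 Y140.157
M3 S857
G1 X71.433 Y47.481 F1330
G1 X165.533 Y82.804 F1330
G1 X118.853 Y187.841 F1330
G1 X39.971 Y79.299 F1330
M5
G00 X143.196 Y81.969
M3 S857
G1 X168.140 Y154.495 F1330
G1 X195.350 Y203.244 F1330
G1 X158.364 Y45.992 F1330
G1 X8.994 Y61.889 F1330
G1 X171.667 Y102.777 F1330
G1 X143.196 Y81.969 F1330
M5
G00 X207.769 Y126.332
M3 S857
G1 X210.139 Y125.898 F1330
G1 X245.693 Y69.598 F1330
G1 X220.098 Y30.881 F1330
M5
G00 X0.000 Y0.000

1 u = 1 mm; y_m = 237.774 − y.

[1] `<path>` quadratic bezier, #ff8800→cut S857 F1330: (161.339,106.622) → (183.030,132.878) → (200.894,153.345) → (214.932,168.021) → (225.142,176.907)

[2] `<path>` rectangle, #ff8800→cut S857 F1330: (69.425,177.898) → (170.708,177.898) → (170.708,149.797) → (69.425,149.797) → (69.425,177.898) (closed)

[3] `<path>` open polyline, #ff8800→cut S857 F1330: (244.979,125.490) → (199.189,138.727) → (35.848,197.819) → (186.579,156.867)

[4] `<path>` open polyline, #ff8800→cut S857 F1330: (102.828,140.157) → (71.433,47.481) → (165.533,82.804) → (118.853,187.841) → (39.971,79.299)

[5] `<path>` closed polygon, #ff8800→cut S857 F1330: (143.196,81.969) → (168.140,154.495) → (195.350,203.244) → (158.364,45.992) → (8.994,61.889) → (171.667,102.777) → (143.196,81.969) (closed)

[6] `<path>` open polyline, #ff8800→cut S857 F1330: (207.769,126.332) → (210.139,125.898) → (245.693,69.598) → (220.098,30.881)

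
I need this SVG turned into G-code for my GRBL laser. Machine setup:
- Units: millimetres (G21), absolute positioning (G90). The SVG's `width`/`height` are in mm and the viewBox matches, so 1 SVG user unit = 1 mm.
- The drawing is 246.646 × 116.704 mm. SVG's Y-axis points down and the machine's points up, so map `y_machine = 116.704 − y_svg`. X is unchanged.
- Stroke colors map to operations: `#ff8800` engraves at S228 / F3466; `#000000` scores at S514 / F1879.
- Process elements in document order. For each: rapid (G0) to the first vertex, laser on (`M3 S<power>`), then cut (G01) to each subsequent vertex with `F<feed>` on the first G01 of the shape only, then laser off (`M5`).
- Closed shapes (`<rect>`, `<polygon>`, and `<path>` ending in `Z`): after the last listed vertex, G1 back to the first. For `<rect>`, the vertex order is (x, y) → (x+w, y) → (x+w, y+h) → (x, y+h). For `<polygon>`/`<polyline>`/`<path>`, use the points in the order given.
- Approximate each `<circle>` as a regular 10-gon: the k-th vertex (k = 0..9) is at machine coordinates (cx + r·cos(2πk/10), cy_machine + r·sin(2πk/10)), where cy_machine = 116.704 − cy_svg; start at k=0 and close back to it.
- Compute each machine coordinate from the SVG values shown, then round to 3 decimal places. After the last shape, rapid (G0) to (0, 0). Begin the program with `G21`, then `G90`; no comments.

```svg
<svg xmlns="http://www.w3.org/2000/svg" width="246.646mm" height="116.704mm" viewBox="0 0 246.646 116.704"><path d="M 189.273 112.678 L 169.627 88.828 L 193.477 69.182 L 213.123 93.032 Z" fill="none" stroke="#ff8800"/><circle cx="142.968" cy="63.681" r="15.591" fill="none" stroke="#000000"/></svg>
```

1 u = 1 mm; y_m = 116.704 − y.

[1] `<path>` regular polygon, #ff8800→engrave S228 F3466: (189.273,4.026) → (169.627,27.876) → (193.477,47.522) → (213.123,23.672) → (189.273,4.026) (closed)

[2] `<circle>` circle, #000000→score S514 F1879: (158.559,53.023) → (155.581,62.187) → (147.786,67.851) → (138.150,67.851) → (130.355,62.187) → (127.377,53.023) → (130.355,43.859) → (138.150,38.195) → (147.786,38.195) → (155.581,43.859) → (158.559,53.023) (closed)

G21
G90
G0 X189.273 Y4.026
M3 S228
G01 X169.627 Y27.876 F3466
G01 X193.477 Y47.522
G01 X213.123 Y23.672
G01 X189.273 Y4.026
M5
G0 X158.559 Y53.023
M3 S514
G01 X155.581 Y62.187 F1879
G01 X147.786 Y67.851
G01 X138.150 Y67.851
G01 X130.355 Y62.187
G01 X127.377 Y53.023
G01 X130.355 Y43.859
G01 X138.150 Y38.195
G01 X147.786 Y38.195
G01 X155.581 Y43.859
G01 X158.559 Y53.023
M5
G0 X0.000 Y0.000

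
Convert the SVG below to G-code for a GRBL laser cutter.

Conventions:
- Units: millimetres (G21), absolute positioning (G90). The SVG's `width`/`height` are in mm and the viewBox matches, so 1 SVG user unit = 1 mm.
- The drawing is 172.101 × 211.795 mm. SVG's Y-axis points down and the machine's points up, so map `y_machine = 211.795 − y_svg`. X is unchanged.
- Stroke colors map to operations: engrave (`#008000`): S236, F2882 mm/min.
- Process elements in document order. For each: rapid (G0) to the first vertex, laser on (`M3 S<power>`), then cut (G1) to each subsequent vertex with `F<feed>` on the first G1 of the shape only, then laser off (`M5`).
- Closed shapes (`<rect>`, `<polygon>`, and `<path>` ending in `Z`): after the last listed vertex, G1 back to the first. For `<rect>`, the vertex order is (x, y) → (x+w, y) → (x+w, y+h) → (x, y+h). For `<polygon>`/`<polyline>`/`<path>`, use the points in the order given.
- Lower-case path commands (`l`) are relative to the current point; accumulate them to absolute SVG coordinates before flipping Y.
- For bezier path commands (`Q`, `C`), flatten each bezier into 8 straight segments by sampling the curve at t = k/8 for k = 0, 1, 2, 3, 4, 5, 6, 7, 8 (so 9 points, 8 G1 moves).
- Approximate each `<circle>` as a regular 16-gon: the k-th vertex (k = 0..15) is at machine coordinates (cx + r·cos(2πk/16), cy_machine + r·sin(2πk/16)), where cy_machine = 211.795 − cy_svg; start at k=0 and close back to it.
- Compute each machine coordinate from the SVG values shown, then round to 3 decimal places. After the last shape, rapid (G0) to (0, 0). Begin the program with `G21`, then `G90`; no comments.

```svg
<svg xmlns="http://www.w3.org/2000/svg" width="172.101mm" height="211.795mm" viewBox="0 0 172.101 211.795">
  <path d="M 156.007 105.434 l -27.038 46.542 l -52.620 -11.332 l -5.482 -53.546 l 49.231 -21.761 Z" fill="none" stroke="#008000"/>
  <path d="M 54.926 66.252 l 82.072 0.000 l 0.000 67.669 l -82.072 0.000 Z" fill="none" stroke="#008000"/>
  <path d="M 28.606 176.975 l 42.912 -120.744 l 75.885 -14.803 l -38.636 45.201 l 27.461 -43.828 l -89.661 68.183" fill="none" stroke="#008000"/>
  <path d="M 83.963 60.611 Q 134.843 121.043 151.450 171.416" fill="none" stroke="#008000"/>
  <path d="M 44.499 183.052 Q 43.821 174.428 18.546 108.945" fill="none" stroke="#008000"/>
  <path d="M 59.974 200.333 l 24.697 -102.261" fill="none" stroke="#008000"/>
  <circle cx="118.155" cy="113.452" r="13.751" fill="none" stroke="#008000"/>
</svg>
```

G21
G90
G0 X156.007 Y106.361
M3 S236
G1 X128.969 Y59.819 F2882
G1 X76.349 Y71.151
G1 X70.867 Y124.697
G1 X120.098 Y146.458
G1 X156.007 Y106.361
M5
G0 X54.926 Y145.543
M3 S236
G1 X136.998 Y145.543 F2882
G1 X136.998 Y77.874
G1 X54.926 Y77.874
G1 X54.926 Y145.543
M5
G0 X28.606 Y34.820
M3 S236
G1 X71.518 Y155.564 F2882
G1 X147.403 Y170.367
G1 X108.767 Y125.166
G1 X136.228 Y168.994
G1 X46.567 Y100.811
M5
G0 X83.963 Y151.184
M3 S236
G1 X96.147 Y136.233 F2882
G1 X107.261 Y121.597
G1 X117.303 Y107.275
G1 X126.275 Y93.267
G1 X134.175 Y79.573
G1 X141.004 Y66.194
G1 X146.763 Y53.129
G1 X151.450 Y40.379
M5
G0 X44.499 Y28.743
M3 S236
G1 X43.945 Y31.787 F2882
G1 X42.623 Y36.609
G1 X40.532 Y43.207
G1 X37.672 Y51.582
G1 X34.043 Y61.734
G1 X29.646 Y73.662
G1 X24.480 Y87.368
G1 X18.546 Y102.850
M5
G0 X59.974 Y11.462
M3 S236
G1 X84.671 Y113.723 F2882
M5
G0 X131.906 Y98.343
M3 S236
G1 X130.859 Y103.605 F2882
G1 X127.878 Y108.066
G1 X123.417 Y111.047
G1 X118.155 Y112.094
G1 X112.893 Y111.047
G1 X108.432 Y108.066
G1 X105.451 Y103.605
G1 X104.404 Y98.343
G1 X105.451 Y93.081
G1 X108.432 Y88.620
G1 X112.893 Y85.639
G1 X118.155 Y84.592
G1 X123.417 Y85.639
G1 X127.878 Y88.620
G1 X130.859 Y93.081
G1 X131.906 Y98.343
M5
G0 X0.000 Y0.000

1 u = 1 mm; y_m = 211.795 − y.

[1] `<path>` regular polygon, #008000→engrave S236 F2882: (156.007,106.361) → (128.969,59.819) → (76.349,71.151) → (70.867,124.697) → (120.098,146.458) → (156.007,106.361) (closed)

[2] `<path>` rectangle, #008000→engrave S236 F2882: (54.926,145.543) → (136.998,145.543) → (136.998,77.874) → (54.926,77.874) → (54.926,145.543) (closed)

[3] `<path>` open polyline, #008000→engrave S236 F2882: (28.606,34.820) → (71.518,155.564) → (147.403,170.367) → (108.767,125.166) → (136.228,168.994) → (46.567,100.811)

[4] `<path>` quadratic bezier, #008000→engrave S236 F2882: (83.963,151.184) → (96.147,136.233) → (107.261,121.597) → (117.303,107.275) → (126.275,93.267) → (134.175,79.573) → (141.004,66.194) → (146.763,53.129) → (151.450,40.379)

[5] `<path>` quadratic bezier, #008000→engrave S236 F2882: (44.499,28.743) → (43.945,31.787) → (42.623,36.609) → (40.532,43.207) → (37.672,51.582) → (34.043,61.734) → (29.646,73.662) → (24.480,87.368) → (18.546,102.850)

[6] `<path>` line segment, #008000→engrave S236 F2882: (59.974,11.462) → (84.671,113.723)

[7] `<circle>` circle, #008000→engrave S236 F2882: (131.906,98.343) → (130.859,103.605) → (127.878,108.066) → (123.417,111.047) → (118.155,112.094) → (112.893,111.047) → (108.432,108.066) → (105.451,103.605) → (104.404,98.343) → (105.451,93.081) → (108.432,88.620) → (112.893,85.639) → (118.155,84.592) → (123.417,85.639) → (127.878,88.620) → (130.859,93.081) → (131.906,98.343) (closed)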